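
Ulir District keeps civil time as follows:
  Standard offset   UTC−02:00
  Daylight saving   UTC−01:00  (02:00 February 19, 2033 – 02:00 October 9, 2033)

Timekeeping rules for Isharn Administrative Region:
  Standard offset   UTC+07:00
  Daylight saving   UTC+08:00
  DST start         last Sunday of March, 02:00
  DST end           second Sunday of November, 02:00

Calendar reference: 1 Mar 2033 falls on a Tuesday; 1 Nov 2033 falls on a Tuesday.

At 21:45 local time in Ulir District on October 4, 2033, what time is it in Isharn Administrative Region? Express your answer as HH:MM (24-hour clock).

06:45

Daylight saving runs 19 February – 9 October; October 4, 2033 is inside that window, so Ulir District is at UTC−01:00.
21:45 Ulir District + 1h = 22:45 UTC.
1 March 2033 is a Tuesday, so Sundays fall on 6, 13, 20, 27; the last is March 27.
1 November 2033 is a Tuesday, so the first Sunday is November 6 and the second is November 13.
At the standard offset (UTC+07:00), 22:45 UTC + 7h = 05:45 Isharn Administrative Region standard time (rolling into the next day, 5 October 2033).
Daylight saving runs 27 March – 13 November; the standard-time date in Isharn Administrative Region, October 5, 2033, is inside that window, so Isharn Administrative Region is at UTC+08:00.
22:45 UTC + 8h = 06:45 Isharn Administrative Region (rolling into the next day, 5 October 2033).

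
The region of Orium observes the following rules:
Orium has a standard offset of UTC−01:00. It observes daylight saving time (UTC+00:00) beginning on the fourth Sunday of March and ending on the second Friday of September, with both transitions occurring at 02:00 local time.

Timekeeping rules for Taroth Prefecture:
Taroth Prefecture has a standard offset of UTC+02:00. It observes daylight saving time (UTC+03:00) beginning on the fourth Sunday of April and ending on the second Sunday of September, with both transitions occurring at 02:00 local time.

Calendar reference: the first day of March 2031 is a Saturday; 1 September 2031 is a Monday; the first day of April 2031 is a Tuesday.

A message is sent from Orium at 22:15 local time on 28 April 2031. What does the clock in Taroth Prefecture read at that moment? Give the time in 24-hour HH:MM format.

1 March 2031 is a Saturday, so the first Sunday is March 2 and the fourth is March 23.
1 September 2031 is a Monday, so the first Friday is September 5 and the second is September 12.
28 April 2031 falls between 23 March and 12 September, so daylight saving is in effect and Orium is at UTC+00:00.
22:15 Orium − 0h = 22:15 UTC.
1 April 2031 is a Tuesday, so the first Sunday is April 6 and the fourth is April 27.
1 September 2031 is a Monday, so the first Sunday is September 7 and the second is September 14.
At the standard offset (UTC+02:00), 22:15 UTC + 2h = 00:15 Taroth Prefecture standard time (rolling into the next day, 29 April 2031).
The standard-time date in Taroth Prefecture, 29 April 2031, falls between 27 April and 14 September, so daylight saving is in effect and Taroth Prefecture is at UTC+03:00.
22:15 UTC + 3h = 01:15 Taroth Prefecture (rolling into the next day, 29 April 2031).

01:15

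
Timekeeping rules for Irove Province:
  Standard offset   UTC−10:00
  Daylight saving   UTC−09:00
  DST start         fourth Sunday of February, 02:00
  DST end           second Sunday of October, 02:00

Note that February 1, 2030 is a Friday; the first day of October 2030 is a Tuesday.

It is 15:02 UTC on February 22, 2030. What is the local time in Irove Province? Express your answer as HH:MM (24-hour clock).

1 February 2030 is a Friday, so the first Sunday is February 3 and the fourth is February 24.
1 October 2030 is a Tuesday, so the first Sunday is October 6 and the second is October 13.
At the standard offset (UTC−10:00), 15:02 UTC − 10h = 05:02 Irove Province standard time.
The standard-time date in Irove Province, February 22, 2030, is outside the daylight-saving period (24 February – 13 October), so Irove Province is on standard time, UTC−10:00.
15:02 UTC − 10h = 05:02 local.

05:02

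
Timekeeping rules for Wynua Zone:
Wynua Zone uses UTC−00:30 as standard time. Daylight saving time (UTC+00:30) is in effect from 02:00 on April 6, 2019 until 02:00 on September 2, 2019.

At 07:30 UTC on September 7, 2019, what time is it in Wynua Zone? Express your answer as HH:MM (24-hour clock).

At the standard offset (UTC−00:30), 07:30 UTC − 0h30m = 07:00 Wynua Zone standard time.
The standard-time date in Wynua Zone, September 7, 2019, is outside the daylight-saving period (6 April – 2 September), so Wynua Zone is on standard time, UTC−00:30.
07:30 UTC − 0h30m = 07:00 local.

07:00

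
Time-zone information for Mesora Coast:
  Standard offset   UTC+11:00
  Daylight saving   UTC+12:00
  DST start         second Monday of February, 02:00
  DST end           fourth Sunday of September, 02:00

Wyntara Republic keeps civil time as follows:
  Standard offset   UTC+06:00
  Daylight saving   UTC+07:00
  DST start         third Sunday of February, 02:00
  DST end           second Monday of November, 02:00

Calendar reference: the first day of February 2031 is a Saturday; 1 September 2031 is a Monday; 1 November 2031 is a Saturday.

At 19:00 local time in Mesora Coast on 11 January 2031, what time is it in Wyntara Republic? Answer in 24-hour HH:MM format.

14:00

1 February 2031 is a Saturday, so the first Monday is February 3 and the second is February 10.
1 September 2031 is a Monday, so the first Sunday is September 7 and the fourth is September 28.
11 January 2031 is outside the daylight-saving period (10 February – 28 September), so Mesora Coast is on standard time, UTC+11:00.
19:00 Mesora Coast − 11h = 08:00 UTC.
1 February 2031 is a Saturday, so the first Sunday is February 2 and the third is February 16.
1 November 2031 is a Saturday, so the first Monday is November 3 and the second is November 10.
At the standard offset (UTC+06:00), 08:00 UTC + 6h = 14:00 Wyntara Republic standard time.
The standard-time date in Wyntara Republic, 11 January 2031, is outside the daylight-saving period (16 February – 10 November), so Wyntara Republic is on standard time, UTC+06:00.
08:00 UTC + 6h = 14:00 Wyntara Republic.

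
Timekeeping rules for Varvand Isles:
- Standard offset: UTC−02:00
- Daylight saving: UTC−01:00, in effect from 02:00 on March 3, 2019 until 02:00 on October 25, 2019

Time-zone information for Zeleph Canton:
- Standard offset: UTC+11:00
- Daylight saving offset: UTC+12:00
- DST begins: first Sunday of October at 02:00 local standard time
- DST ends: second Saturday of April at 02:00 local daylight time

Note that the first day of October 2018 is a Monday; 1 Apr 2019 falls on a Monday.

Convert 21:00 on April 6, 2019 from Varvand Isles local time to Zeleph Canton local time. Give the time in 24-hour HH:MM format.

10:00

April 6, 2019 falls between 3 March and 25 October, so daylight saving is in effect and Varvand Isles is at UTC−01:00.
21:00 Varvand Isles + 1h = 22:00 UTC.
1 October 2018 is a Monday, so the first Sunday is October 7.
1 April 2019 is a Monday, so the first Saturday is April 6 and the second is April 13.
At the standard offset (UTC+11:00), 22:00 UTC + 11h = 09:00 Zeleph Canton standard time (rolling into the next day, 7 April 2019).
The standard-time date in Zeleph Canton, April 7, 2019, lies within the daylight-saving period (7 October 2018 – 13 April 2019), so Zeleph Canton is on daylight time, UTC+12:00.
22:00 UTC + 12h = 10:00 Zeleph Canton (rolling into the next day, 7 April 2019).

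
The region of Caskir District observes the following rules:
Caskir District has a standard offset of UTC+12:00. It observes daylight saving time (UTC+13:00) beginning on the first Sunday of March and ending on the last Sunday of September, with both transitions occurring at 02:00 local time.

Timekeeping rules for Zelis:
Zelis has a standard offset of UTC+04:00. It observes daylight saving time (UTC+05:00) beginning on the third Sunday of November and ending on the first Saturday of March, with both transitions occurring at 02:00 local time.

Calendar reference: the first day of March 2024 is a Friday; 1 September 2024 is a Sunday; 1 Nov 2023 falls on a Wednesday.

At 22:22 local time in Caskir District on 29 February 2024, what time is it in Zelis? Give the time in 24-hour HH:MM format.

15:22

1 March 2024 is a Friday, so the first Sunday is March 3.
1 September 2024 is a Sunday, so Sundays fall on 1, 8, 15, 22, 29; the last is September 29.
29 February 2024 does not fall between 3 March and 29 September, so daylight saving is not in effect and Caskir District is at UTC+12:00.
22:22 Caskir District − 12h = 10:22 UTC.
1 November 2023 is a Wednesday, so the first Sunday is November 5 and the third is November 19.
1 March 2024 is a Friday, so the first Saturday is March 2.
At the standard offset (UTC+04:00), 10:22 UTC + 4h = 14:22 Zelis standard time.
The standard-time date in Zelis, 29 February 2024, lies within the daylight-saving period (19 November 2023 – 2 March 2024), so Zelis is on daylight time, UTC+05:00.
10:22 UTC + 5h = 15:22 Zelis.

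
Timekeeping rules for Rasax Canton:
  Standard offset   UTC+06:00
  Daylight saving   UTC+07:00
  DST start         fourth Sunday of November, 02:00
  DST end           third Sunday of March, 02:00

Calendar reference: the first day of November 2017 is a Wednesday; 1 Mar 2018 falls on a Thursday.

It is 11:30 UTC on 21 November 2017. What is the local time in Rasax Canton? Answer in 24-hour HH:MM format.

1 November 2017 is a Wednesday, so the first Sunday is November 5 and the fourth is November 26.
1 March 2018 is a Thursday, so the first Sunday is March 4 and the third is March 18.
At the standard offset (UTC+06:00), 11:30 UTC + 6h = 17:30 Rasax Canton standard time.
The standard-time date in Rasax Canton, 21 November 2017, is outside the daylight-saving period (26 November 2017 – 18 March 2018), so Rasax Canton is on standard time, UTC+06:00.
11:30 UTC + 6h = 17:30 local.

17:30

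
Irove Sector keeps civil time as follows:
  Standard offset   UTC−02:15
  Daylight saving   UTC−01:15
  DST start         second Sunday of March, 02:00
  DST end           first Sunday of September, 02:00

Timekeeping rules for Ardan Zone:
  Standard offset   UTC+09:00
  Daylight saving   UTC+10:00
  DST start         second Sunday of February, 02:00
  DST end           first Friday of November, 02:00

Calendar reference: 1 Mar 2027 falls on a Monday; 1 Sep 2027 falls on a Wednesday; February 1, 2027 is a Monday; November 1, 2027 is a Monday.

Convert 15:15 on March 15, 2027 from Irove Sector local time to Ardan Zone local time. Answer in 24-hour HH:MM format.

1 March 2027 is a Monday, so the first Sunday is March 7 and the second is March 14.
1 September 2027 is a Wednesday, so the first Sunday is September 5.
March 15, 2027 falls between 14 March and 5 September, so daylight saving is in effect and Irove Sector is at UTC−01:15.
15:15 Irove Sector + 1h15m = 16:30 UTC.
1 February 2027 is a Monday, so the first Sunday is February 7 and the second is February 14.
1 November 2027 is a Monday, so the first Friday is November 5.
At the standard offset (UTC+09:00), 16:30 UTC + 9h = 01:30 Ardan Zone standard time (rolling into the next day, 16 March 2027).
The standard-time date in Ardan Zone, March 16, 2027, falls between 14 February and 5 November, so daylight saving is in effect and Ardan Zone is at UTC+10:00.
16:30 UTC + 10h = 02:30 Ardan Zone (rolling into the next day, 16 March 2027).

02:30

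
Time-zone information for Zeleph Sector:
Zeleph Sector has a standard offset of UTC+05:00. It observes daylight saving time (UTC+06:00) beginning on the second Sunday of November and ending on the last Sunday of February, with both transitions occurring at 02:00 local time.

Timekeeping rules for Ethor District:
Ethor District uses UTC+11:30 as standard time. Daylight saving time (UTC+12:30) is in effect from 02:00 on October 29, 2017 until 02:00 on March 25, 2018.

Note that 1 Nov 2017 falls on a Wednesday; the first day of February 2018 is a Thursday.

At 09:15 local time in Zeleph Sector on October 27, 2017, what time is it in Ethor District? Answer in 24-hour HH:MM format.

1 November 2017 is a Wednesday, so the first Sunday is November 5 and the second is November 12.
1 February 2018 is a Thursday, so Sundays fall on 4, 11, 18, 25; the last is February 25.
Daylight saving runs 12 November 2017 – 25 February 2018; October 27, 2017 is outside that window, so Zeleph Sector is on standard time at UTC+05:00.
09:15 Zeleph Sector − 5h = 04:15 UTC.
At the standard offset (UTC+11:30), 04:15 UTC + 11h30m = 15:45 Ethor District standard time.
The standard-time date in Ethor District, October 27, 2017, does not fall between 29 October 2017 and 25 March 2018, so daylight saving is not in effect and Ethor District is at UTC+11:30.
04:15 UTC + 11h30m = 15:45 Ethor District.

15:45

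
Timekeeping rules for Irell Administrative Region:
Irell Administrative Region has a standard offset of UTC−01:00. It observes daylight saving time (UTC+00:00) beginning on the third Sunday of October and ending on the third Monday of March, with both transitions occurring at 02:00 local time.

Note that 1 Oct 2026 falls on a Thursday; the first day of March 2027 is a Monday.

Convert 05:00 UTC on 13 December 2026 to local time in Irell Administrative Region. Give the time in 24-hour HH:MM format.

1 October 2026 is a Thursday, so the first Sunday is October 4 and the third is October 18.
1 March 2027 is a Monday, so the first Monday is March 1 and the third is March 15.
At the standard offset (UTC−01:00), 05:00 UTC − 1h = 04:00 Irell Administrative Region standard time.
The standard-time date in Irell Administrative Region, 13 December 2026, falls between 18 October 2026 and 15 March 2027, so daylight saving is in effect and Irell Administrative Region is at UTC+00:00.
05:00 UTC + 0h = 05:00 local.

05:00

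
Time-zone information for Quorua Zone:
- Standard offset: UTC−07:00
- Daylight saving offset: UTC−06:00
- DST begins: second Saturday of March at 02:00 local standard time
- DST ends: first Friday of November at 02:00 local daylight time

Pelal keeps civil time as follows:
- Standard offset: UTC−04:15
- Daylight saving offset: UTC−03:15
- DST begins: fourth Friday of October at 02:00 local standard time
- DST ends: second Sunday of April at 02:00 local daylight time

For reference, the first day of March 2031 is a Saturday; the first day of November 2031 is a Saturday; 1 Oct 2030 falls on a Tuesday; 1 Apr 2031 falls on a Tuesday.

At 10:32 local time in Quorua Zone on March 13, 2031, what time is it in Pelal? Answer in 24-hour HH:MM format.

1 March 2031 is a Saturday, so the first Saturday is March 1 and the second is March 8.
1 November 2031 is a Saturday, so the first Friday is November 7.
Daylight saving runs 8 March – 7 November; March 13, 2031 is inside that window, so Quorua Zone is at UTC−06:00.
10:32 Quorua Zone + 6h = 16:32 UTC.
1 October 2030 is a Tuesday, so the first Friday is October 4 and the fourth is October 25.
1 April 2031 is a Tuesday, so the first Sunday is April 6 and the second is April 13.
At the standard offset (UTC−04:15), 16:32 UTC − 4h15m = 12:17 Pelal standard time.
The standard-time date in Pelal, March 13, 2031, lies within the daylight-saving period (25 October 2030 – 13 April 2031), so Pelal is on daylight time, UTC−03:15.
16:32 UTC − 3h15m = 13:17 Pelal.

13:17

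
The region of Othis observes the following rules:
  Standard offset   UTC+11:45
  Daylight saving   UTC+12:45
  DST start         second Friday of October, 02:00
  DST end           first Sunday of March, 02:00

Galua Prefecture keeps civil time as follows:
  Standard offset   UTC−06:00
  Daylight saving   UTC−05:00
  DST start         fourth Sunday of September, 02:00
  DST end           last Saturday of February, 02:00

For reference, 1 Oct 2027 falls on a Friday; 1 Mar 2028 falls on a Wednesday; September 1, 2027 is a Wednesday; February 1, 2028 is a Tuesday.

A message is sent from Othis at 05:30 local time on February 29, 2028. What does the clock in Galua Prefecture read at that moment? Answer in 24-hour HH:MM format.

1 October 2027 is a Friday, so the first Friday is October 1 and the second is October 8.
1 March 2028 is a Wednesday, so the first Sunday is March 5.
February 29, 2028 falls between 8 October 2027 and 5 March 2028, so daylight saving is in effect and Othis is at UTC+12:45.
05:30 Othis − 12h45m = 16:45 UTC (rolling into the previous day, 28 February 2028).
1 September 2027 is a Wednesday, so the first Sunday is September 5 and the fourth is September 26.
1 February 2028 is a Tuesday, so Saturdays fall on 5, 12, 19, 26; the last is February 26.
At the standard offset (UTC−06:00), 16:45 UTC − 6h = 10:45 Galua Prefecture standard time.
Daylight saving runs 26 September 2027 – 26 February 2028; the standard-time date in Galua Prefecture, February 28, 2028, is outside that window, so Galua Prefecture is on standard time at UTC−06:00.
16:45 UTC − 6h = 10:45 Galua Prefecture.

10:45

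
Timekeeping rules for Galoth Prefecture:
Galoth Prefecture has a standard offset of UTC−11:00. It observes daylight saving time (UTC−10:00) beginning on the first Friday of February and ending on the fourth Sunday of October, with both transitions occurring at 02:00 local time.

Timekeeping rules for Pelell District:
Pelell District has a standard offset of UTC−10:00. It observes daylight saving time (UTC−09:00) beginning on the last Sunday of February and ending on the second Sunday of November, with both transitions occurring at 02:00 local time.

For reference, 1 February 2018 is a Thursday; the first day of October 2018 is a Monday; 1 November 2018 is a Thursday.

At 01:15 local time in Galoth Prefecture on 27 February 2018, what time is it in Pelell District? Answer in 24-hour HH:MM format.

02:15

1 February 2018 is a Thursday, so the first Friday is February 2.
1 October 2018 is a Monday, so the first Sunday is October 7 and the fourth is October 28.
27 February 2018 lies within the daylight-saving period (2 February – 28 October), so Galoth Prefecture is on daylight time, UTC−10:00.
01:15 Galoth Prefecture + 10h = 11:15 UTC.
1 February 2018 is a Thursday, so Sundays fall on 4, 11, 18, 25; the last is February 25.
1 November 2018 is a Thursday, so the first Sunday is November 4 and the second is November 11.
At the standard offset (UTC−10:00), 11:15 UTC − 10h = 01:15 Pelell District standard time.
The standard-time date in Pelell District, 27 February 2018, falls between 25 February and 11 November, so daylight saving is in effect and Pelell District is at UTC−09:00.
11:15 UTC − 9h = 02:15 Pelell District.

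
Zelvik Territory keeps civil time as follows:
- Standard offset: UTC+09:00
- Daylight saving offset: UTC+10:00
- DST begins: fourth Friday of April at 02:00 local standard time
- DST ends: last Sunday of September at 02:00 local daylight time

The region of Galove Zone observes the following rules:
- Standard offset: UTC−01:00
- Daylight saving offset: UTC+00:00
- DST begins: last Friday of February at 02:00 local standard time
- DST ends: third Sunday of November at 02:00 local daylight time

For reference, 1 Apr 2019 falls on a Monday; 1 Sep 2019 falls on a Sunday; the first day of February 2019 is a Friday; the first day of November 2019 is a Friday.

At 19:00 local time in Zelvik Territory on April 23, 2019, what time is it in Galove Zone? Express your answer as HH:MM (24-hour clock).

1 April 2019 is a Monday, so the first Friday is April 5 and the fourth is April 26.
1 September 2019 is a Sunday, so Sundays fall on 1, 8, 15, 22, 29; the last is September 29.
Daylight saving runs 26 April – 29 September; April 23, 2019 is outside that window, so Zelvik Territory is on standard time at UTC+09:00.
19:00 Zelvik Territory − 9h = 10:00 UTC.
1 February 2019 is a Friday, so Fridays fall on 1, 8, 15, 22; the last is February 22.
1 November 2019 is a Friday, so the first Sunday is November 3 and the third is November 17.
At the standard offset (UTC−01:00), 10:00 UTC − 1h = 09:00 Galove Zone standard time.
The standard-time date in Galove Zone, April 23, 2019, lies within the daylight-saving period (22 February – 17 November), so Galove Zone is on daylight time, UTC+00:00.
10:00 UTC + 0h = 10:00 Galove Zone.

10:00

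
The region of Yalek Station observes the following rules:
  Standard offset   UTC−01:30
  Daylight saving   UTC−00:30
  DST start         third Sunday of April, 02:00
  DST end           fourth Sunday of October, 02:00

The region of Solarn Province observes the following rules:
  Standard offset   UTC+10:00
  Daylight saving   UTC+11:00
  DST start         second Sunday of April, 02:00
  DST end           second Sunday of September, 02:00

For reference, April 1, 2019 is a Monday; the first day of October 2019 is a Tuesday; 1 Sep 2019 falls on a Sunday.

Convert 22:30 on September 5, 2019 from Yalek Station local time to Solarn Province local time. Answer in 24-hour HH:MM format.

1 April 2019 is a Monday, so the first Sunday is April 7 and the third is April 21.
1 October 2019 is a Tuesday, so the first Sunday is October 6 and the fourth is October 27.
September 5, 2019 lies within the daylight-saving period (21 April – 27 October), so Yalek Station is on daylight time, UTC−00:30.
22:30 Yalek Station + 0h30m = 23:00 UTC.
1 April 2019 is a Monday, so the first Sunday is April 7 and the second is April 14.
1 September 2019 is a Sunday, so the first Sunday is September 1 and the second is September 8.
At the standard offset (UTC+10:00), 23:00 UTC + 10h = 09:00 Solarn Province standard time (rolling into the next day, 6 September 2019).
Daylight saving runs 14 April – 8 September; the standard-time date in Solarn Province, September 6, 2019, is inside that window, so Solarn Province is at UTC+11:00.
23:00 UTC + 11h = 10:00 Solarn Province (rolling into the next day, 6 September 2019).

10:00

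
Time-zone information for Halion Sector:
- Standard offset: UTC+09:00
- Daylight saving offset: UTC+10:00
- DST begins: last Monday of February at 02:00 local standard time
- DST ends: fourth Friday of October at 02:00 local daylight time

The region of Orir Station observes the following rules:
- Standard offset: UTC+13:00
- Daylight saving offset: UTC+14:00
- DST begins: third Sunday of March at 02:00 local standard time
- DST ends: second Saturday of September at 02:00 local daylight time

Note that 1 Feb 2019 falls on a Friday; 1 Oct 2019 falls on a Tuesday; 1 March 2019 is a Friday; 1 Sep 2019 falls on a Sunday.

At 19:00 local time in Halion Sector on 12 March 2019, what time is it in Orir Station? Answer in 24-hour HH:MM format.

1 February 2019 is a Friday, so Mondays fall on 4, 11, 18, 25; the last is February 25.
1 October 2019 is a Tuesday, so the first Friday is October 4 and the fourth is October 25.
Daylight saving runs 25 February – 25 October; 12 March 2019 is inside that window, so Halion Sector is at UTC+10:00.
19:00 Halion Sector − 10h = 09:00 UTC.
1 March 2019 is a Friday, so the first Sunday is March 3 and the third is March 17.
1 September 2019 is a Sunday, so the first Saturday is September 7 and the second is September 14.
At the standard offset (UTC+13:00), 09:00 UTC + 13h = 22:00 Orir Station standard time.
The standard-time date in Orir Station, 12 March 2019, is outside the daylight-saving period (17 March – 14 September), so Orir Station is on standard time, UTC+13:00.
09:00 UTC + 13h = 22:00 Orir Station.

22:00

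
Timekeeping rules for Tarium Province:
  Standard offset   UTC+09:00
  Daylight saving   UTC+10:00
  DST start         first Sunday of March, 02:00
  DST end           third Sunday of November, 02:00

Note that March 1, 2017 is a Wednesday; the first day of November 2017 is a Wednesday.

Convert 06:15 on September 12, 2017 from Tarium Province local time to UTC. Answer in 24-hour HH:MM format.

1 March 2017 is a Wednesday, so the first Sunday is March 5.
1 November 2017 is a Wednesday, so the first Sunday is November 5 and the third is November 19.
September 12, 2017 falls between 5 March and 19 November, so daylight saving is in effect and Tarium Province is at UTC+10:00.
06:15 local − 10h = 20:15 UTC (rolling into the previous day, 11 September 2017).

20:15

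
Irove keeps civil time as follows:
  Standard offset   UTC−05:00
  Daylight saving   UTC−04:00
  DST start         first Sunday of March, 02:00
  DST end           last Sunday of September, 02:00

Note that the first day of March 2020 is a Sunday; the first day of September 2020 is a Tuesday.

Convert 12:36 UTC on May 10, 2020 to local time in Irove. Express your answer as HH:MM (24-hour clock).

08:36

1 March 2020 is a Sunday, so the first Sunday is March 1.
1 September 2020 is a Tuesday, so Sundays fall on 6, 13, 20, 27; the last is September 27.
At the standard offset (UTC−05:00), 12:36 UTC − 5h = 07:36 Irove standard time.
The standard-time date in Irove, May 10, 2020, falls between 1 March and 27 September, so daylight saving is in effect and Irove is at UTC−04:00.
12:36 UTC − 4h = 08:36 local.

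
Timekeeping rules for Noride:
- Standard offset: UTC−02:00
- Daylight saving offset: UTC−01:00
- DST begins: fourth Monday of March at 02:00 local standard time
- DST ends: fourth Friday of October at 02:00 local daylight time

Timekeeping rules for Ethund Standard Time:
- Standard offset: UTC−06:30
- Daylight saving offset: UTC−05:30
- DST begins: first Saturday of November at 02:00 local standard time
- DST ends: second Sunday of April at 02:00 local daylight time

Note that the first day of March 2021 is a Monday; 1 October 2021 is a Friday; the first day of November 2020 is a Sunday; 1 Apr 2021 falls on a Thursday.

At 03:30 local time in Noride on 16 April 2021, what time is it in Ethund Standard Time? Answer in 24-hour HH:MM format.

22:00

1 March 2021 is a Monday, so the first Monday is March 1 and the fourth is March 22.
1 October 2021 is a Friday, so the first Friday is October 1 and the fourth is October 22.
16 April 2021 falls between 22 March and 22 October, so daylight saving is in effect and Noride is at UTC−01:00.
03:30 Noride + 1h = 04:30 UTC.
1 November 2020 is a Sunday, so the first Saturday is November 7.
1 April 2021 is a Thursday, so the first Sunday is April 4 and the second is April 11.
At the standard offset (UTC−06:30), 04:30 UTC − 6h30m = 22:00 Ethund Standard Time standard time (rolling into the previous day, 15 April 2021).
Daylight saving runs 7 November 2020 – 11 April 2021; the standard-time date in Ethund Standard Time, 15 April 2021, is outside that window, so Ethund Standard Time is on standard time at UTC−06:30.
04:30 UTC − 6h30m = 22:00 Ethund Standard Time (rolling into the previous day, 15 April 2021).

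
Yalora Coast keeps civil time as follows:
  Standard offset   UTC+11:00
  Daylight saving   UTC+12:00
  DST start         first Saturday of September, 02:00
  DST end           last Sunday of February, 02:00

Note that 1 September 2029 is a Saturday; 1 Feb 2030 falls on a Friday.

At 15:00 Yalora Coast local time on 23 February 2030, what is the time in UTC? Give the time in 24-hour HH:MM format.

03:00

1 September 2029 is a Saturday, so the first Saturday is September 1.
1 February 2030 is a Friday, so Sundays fall on 3, 10, 17, 24; the last is February 24.
23 February 2030 falls between 1 September 2029 and 24 February 2030, so daylight saving is in effect and Yalora Coast is at UTC+12:00.
15:00 local − 12h = 03:00 UTC.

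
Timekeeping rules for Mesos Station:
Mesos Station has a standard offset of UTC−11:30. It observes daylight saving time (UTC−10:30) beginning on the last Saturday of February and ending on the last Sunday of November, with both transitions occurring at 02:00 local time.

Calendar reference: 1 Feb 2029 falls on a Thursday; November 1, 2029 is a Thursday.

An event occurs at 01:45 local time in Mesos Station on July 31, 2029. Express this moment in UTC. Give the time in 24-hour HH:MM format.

1 February 2029 is a Thursday, so Saturdays fall on 3, 10, 17, 24; the last is February 24.
1 November 2029 is a Thursday, so Sundays fall on 4, 11, 18, 25; the last is November 25.
July 31, 2029 falls between 24 February and 25 November, so daylight saving is in effect and Mesos Station is at UTC−10:30.
01:45 local + 10h30m = 12:15 UTC.

12:15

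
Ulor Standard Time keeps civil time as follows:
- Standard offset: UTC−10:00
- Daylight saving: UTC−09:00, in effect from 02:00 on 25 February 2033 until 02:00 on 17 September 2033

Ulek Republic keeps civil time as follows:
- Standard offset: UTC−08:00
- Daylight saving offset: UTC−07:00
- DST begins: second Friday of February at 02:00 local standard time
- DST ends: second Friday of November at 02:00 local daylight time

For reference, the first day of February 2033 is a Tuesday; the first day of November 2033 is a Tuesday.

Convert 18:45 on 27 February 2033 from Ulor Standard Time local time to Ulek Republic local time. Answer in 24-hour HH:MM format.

27 February 2033 lies within the daylight-saving period (25 February – 17 September), so Ulor Standard Time is on daylight time, UTC−09:00.
18:45 Ulor Standard Time + 9h = 03:45 UTC (rolling into the next day, 28 February 2033).
1 February 2033 is a Tuesday, so the first Friday is February 4 and the second is February 11.
1 November 2033 is a Tuesday, so the first Friday is November 4 and the second is November 11.
At the standard offset (UTC−08:00), 03:45 UTC − 8h = 19:45 Ulek Republic standard time (rolling into the previous day, 27 February 2033).
The standard-time date in Ulek Republic, 27 February 2033, lies within the daylight-saving period (11 February – 11 November), so Ulek Republic is on daylight time, UTC−07:00.
03:45 UTC − 7h = 20:45 Ulek Republic (rolling into the previous day, 27 February 2033).

20:45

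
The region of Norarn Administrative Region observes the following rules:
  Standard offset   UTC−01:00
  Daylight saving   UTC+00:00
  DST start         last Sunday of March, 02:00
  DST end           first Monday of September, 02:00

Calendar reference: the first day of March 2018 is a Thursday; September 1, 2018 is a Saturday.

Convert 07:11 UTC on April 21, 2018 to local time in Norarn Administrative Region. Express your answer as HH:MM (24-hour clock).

1 March 2018 is a Thursday, so Sundays fall on 4, 11, 18, 25; the last is March 25.
1 September 2018 is a Saturday, so the first Monday is September 3.
At the standard offset (UTC−01:00), 07:11 UTC − 1h = 06:11 Norarn Administrative Region standard time.
Daylight saving runs 25 March – 3 September; the standard-time date in Norarn Administrative Region, April 21, 2018, is inside that window, so Norarn Administrative Region is at UTC+00:00.
07:11 UTC + 0h = 07:11 local.

07:11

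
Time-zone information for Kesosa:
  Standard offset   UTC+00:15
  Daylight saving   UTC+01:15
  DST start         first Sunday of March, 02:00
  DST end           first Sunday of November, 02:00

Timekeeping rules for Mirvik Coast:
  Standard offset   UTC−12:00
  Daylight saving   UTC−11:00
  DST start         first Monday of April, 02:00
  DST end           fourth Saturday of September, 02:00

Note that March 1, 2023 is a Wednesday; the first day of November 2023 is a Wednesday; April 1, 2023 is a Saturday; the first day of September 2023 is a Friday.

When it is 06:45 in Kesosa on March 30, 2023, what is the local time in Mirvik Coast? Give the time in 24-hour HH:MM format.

1 March 2023 is a Wednesday, so the first Sunday is March 5.
1 November 2023 is a Wednesday, so the first Sunday is November 5.
March 30, 2023 lies within the daylight-saving period (5 March – 5 November), so Kesosa is on daylight time, UTC+01:15.
06:45 Kesosa − 1h15m = 05:30 UTC.
1 April 2023 is a Saturday, so the first Monday is April 3.
1 September 2023 is a Friday, so the first Saturday is September 2 and the fourth is September 23.
At the standard offset (UTC−12:00), 05:30 UTC − 12h = 17:30 Mirvik Coast standard time (rolling into the previous day, 29 March 2023).
Daylight saving runs 3 April – 23 September; the standard-time date in Mirvik Coast, March 29, 2023, is outside that window, so Mirvik Coast is on standard time at UTC−12:00.
05:30 UTC − 12h = 17:30 Mirvik Coast (rolling into the previous day, 29 March 2023).

17:30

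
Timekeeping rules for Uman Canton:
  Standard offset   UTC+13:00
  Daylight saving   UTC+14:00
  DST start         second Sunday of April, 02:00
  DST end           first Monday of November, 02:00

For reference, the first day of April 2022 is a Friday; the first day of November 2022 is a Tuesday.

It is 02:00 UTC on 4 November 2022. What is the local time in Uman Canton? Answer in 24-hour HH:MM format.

1 April 2022 is a Friday, so the first Sunday is April 3 and the second is April 10.
1 November 2022 is a Tuesday, so the first Monday is November 7.
At the standard offset (UTC+13:00), 02:00 UTC + 13h = 15:00 Uman Canton standard time.
The standard-time date in Uman Canton, 4 November 2022, falls between 10 April and 7 November, so daylight saving is in effect and Uman Canton is at UTC+14:00.
02:00 UTC + 14h = 16:00 local.

16:00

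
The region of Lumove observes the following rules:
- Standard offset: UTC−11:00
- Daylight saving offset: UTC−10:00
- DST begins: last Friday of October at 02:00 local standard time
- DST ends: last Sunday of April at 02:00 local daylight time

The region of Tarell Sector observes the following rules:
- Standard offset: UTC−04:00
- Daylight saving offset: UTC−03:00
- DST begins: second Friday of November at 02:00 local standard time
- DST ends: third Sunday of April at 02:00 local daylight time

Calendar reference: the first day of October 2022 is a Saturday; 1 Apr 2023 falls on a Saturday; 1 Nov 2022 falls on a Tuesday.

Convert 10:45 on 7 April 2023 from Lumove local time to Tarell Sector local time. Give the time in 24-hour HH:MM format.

1 October 2022 is a Saturday, so Fridays fall on 7, 14, 21, 28; the last is October 28.
1 April 2023 is a Saturday, so Sundays fall on 2, 9, 16, 23, 30; the last is April 30.
7 April 2023 falls between 28 October 2022 and 30 April 2023, so daylight saving is in effect and Lumove is at UTC−10:00.
10:45 Lumove + 10h = 20:45 UTC.
1 November 2022 is a Tuesday, so the first Friday is November 4 and the second is November 11.
1 April 2023 is a Saturday, so the first Sunday is April 2 and the third is April 16.
At the standard offset (UTC−04:00), 20:45 UTC − 4h = 16:45 Tarell Sector standard time.
The standard-time date in Tarell Sector, 7 April 2023, lies within the daylight-saving period (11 November 2022 – 16 April 2023), so Tarell Sector is on daylight time, UTC−03:00.
20:45 UTC − 3h = 17:45 Tarell Sector.

17:45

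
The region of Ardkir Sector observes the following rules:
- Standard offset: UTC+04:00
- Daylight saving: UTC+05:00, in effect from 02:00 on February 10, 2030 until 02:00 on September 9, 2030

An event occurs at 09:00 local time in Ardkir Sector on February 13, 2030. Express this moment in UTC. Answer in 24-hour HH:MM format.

04:00

Daylight saving runs 10 February – 9 September; February 13, 2030 is inside that window, so Ardkir Sector is at UTC+05:00.
09:00 local − 5h = 04:00 UTC.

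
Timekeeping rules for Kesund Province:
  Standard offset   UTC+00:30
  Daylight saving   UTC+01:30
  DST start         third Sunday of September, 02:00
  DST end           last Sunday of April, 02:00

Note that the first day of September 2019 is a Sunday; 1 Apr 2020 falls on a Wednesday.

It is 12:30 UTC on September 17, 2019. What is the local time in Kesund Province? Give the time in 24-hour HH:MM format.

1 September 2019 is a Sunday, so the first Sunday is September 1 and the third is September 15.
1 April 2020 is a Wednesday, so Sundays fall on 5, 12, 19, 26; the last is April 26.
At the standard offset (UTC+00:30), 12:30 UTC + 0h30m = 13:00 Kesund Province standard time.
The standard-time date in Kesund Province, September 17, 2019, falls between 15 September 2019 and 26 April 2020, so daylight saving is in effect and Kesund Province is at UTC+01:30.
12:30 UTC + 1h30m = 14:00 local.

14:00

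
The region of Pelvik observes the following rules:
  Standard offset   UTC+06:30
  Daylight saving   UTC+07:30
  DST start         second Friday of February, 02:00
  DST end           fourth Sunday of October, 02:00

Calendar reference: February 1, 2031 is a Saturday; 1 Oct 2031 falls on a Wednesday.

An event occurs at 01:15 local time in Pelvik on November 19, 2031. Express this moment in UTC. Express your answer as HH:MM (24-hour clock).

1 February 2031 is a Saturday, so the first Friday is February 7 and the second is February 14.
1 October 2031 is a Wednesday, so the first Sunday is October 5 and the fourth is October 26.
November 19, 2031 does not fall between 14 February and 26 October, so daylight saving is not in effect and Pelvik is at UTC+06:30.
01:15 local − 6h30m = 18:45 UTC (rolling into the previous day, 18 November 2031).

18:45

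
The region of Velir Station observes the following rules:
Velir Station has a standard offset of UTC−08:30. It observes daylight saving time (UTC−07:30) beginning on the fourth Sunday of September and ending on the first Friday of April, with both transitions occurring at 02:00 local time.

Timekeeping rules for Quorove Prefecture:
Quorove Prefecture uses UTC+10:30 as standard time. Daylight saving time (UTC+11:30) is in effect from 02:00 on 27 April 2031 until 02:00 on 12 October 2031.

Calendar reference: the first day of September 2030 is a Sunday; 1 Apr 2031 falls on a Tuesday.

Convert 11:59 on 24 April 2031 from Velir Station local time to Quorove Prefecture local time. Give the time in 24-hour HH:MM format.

06:59

1 September 2030 is a Sunday, so the first Sunday is September 1 and the fourth is September 22.
1 April 2031 is a Tuesday, so the first Friday is April 4.
24 April 2031 does not fall between 22 September 2030 and 4 April 2031, so daylight saving is not in effect and Velir Station is at UTC−08:30.
11:59 Velir Station + 8h30m = 20:29 UTC.
At the standard offset (UTC+10:30), 20:29 UTC + 10h30m = 06:59 Quorove Prefecture standard time (rolling into the next day, 25 April 2031).
The standard-time date in Quorove Prefecture, 25 April 2031, does not fall between 27 April and 12 October, so daylight saving is not in effect and Quorove Prefecture is at UTC+10:30.
20:29 UTC + 10h30m = 06:59 Quorove Prefecture (rolling into the next day, 25 April 2031).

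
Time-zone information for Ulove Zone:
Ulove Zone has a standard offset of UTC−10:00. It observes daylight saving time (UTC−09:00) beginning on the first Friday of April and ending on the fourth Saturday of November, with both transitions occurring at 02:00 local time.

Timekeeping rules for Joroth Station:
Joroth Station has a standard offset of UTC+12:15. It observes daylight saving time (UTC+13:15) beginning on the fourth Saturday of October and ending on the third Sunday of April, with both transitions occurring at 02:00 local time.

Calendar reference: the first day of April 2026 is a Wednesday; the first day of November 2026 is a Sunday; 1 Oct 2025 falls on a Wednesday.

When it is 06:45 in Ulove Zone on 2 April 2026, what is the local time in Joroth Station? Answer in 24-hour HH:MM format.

06:00

1 April 2026 is a Wednesday, so the first Friday is April 3.
1 November 2026 is a Sunday, so the first Saturday is November 7 and the fourth is November 28.
Daylight saving runs 3 April – 28 November; 2 April 2026 is outside that window, so Ulove Zone is on standard time at UTC−10:00.
06:45 Ulove Zone + 10h = 16:45 UTC.
1 October 2025 is a Wednesday, so the first Saturday is October 4 and the fourth is October 25.
1 April 2026 is a Wednesday, so the first Sunday is April 5 and the third is April 19.
At the standard offset (UTC+12:15), 16:45 UTC + 12h15m = 05:00 Joroth Station standard time (rolling into the next day, 3 April 2026).
The standard-time date in Joroth Station, 3 April 2026, lies within the daylight-saving period (25 October 2025 – 19 April 2026), so Joroth Station is on daylight time, UTC+13:15.
16:45 UTC + 13h15m = 06:00 Joroth Station (rolling into the next day, 3 April 2026).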